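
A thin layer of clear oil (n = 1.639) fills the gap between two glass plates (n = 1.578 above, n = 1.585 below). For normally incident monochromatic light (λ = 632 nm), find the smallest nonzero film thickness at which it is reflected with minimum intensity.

193 nm

Top surface (1.578 → 1.639): reflection off a higher-index medium gives a half-wave phase shift.
At the lower boundary (n = 1.639 to n = 1.585) the reflected ray undergoes no phase shift.
Exactly one π shift → a net half-wave offset.
So the condition for destructive reflection is 2 n t = m λ.
Minimum nonzero at m = 1: t = λ / (2 n) = 632 / (2 × 1.639) = 193 nm.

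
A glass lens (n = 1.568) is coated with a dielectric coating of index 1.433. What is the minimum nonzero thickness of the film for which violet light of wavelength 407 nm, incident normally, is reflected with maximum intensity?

Ray reflecting at the top interface goes from n = 1.0 toward n = 1.433: a half-wave phase shift.
Bottom surface (1.433 → 1.568): reflection off a higher-index medium gives a half-wave phase shift.
Zero or two π shifts → no net half-wave offset.
With no net inversion, constructive interference in reflection requires 2 n t = m λ.
Minimum nonzero at m = 1: t = λ / (2 n) = 407 / (2 × 1.433) = 142 nm.

142 nm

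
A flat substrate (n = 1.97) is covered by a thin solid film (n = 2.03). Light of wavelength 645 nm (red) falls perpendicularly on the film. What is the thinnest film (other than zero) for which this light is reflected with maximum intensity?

79.4 nm

Top surface (1.0 → 2.03): reflection off a higher-index medium gives a half-wave phase shift.
At the lower boundary (n = 2.03 to n = 1.97) the reflected ray undergoes no phase shift.
The two reflections differ by half a wavelength.
For bright reflection here: 2 n t = (m + ½) λ.
Minimum at m = 0: t = λ / (4 n) = 645 / (4 × 2.03) = 79.4 nm.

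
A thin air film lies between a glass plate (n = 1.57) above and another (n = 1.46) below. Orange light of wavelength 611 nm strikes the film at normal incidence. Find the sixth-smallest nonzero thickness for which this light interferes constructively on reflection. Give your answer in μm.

Top surface (1.57 → 1.0): reflection off a lower-index medium gives no phase shift.
At the lower boundary (n = 1.0 to n = 1.46) the reflected ray undergoes a half-wave phase shift.
The two reflections differ by half a wavelength.
For strong reflection here: 2 n t = (m + ½) λ.
The sixth-smallest nonzero thickness corresponds to m = 5: t = (m + ½) λ / (2 n) = 5.50 × 611 / (2 × 1.0) = 1680 nm.

1.68 μm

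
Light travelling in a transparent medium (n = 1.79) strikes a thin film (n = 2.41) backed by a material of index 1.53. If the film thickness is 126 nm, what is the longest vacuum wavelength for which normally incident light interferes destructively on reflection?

At the upper boundary (n = 1.79 to n = 2.41) the reflected ray undergoes a half-wave phase shift.
At the lower boundary (n = 2.41 to n = 1.53) the reflected ray undergoes no phase shift.
The two reflections differ by half a wavelength.
For minimum reflection here: 2 n t = m λ.
λ = 2 n t / m. The longest wavelength is m = 1: λ = 2 × 2.41 × 126 / 1.00 = 607 nm.

607 nm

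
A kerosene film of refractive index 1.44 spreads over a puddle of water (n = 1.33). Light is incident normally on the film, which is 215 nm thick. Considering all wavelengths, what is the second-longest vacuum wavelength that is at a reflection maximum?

413 nm

At the upper boundary (n = 1.0 to n = 1.44) the reflected ray undergoes a half-wave phase shift.
Bottom surface (1.44 → 1.33): reflection off a lower-index medium gives no phase shift.
The two reflections differ by half a wavelength.
For strong reflection here: 2 n t = (m + ½) λ.
λ = 2 n t / (m + ½). The second-longest wavelength is m = 1: λ = 2 × 1.44 × 215 / 1.50 = 413 nm.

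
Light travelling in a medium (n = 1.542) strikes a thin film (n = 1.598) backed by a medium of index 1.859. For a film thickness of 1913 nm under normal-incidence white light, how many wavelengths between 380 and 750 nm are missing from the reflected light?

Ray reflecting at the top interface goes from n = 1.542 toward n = 1.598: a half-wave phase shift.
Bottom surface (1.598 → 1.859): reflection off a higher-index medium gives a half-wave phase shift.
Zero or two π shifts → no net half-wave offset.
So the condition for destructive reflection is 2 n t = (m + ½) λ.
λ = 2 n t / (m + ½) = 6114 / (m + ½) nm.
m=7: 815 nm (IR); m=8: 719 nm (visible); m=9: 644 nm (visible); m=10: 582 nm (visible); m=11: 532 nm (visible); m=12: 489 nm (visible); m=13: 453 nm (visible); m=14: 422 nm (visible); m=15: 394 nm (visible); m=16: 371 nm (UV).

8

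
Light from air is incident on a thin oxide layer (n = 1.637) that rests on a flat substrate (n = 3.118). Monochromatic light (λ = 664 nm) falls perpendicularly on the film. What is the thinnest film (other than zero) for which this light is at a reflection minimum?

At the upper boundary (n = 1.0 to n = 1.637) the reflected ray undergoes a half-wave phase shift.
Ray reflecting at the bottom interface goes from n = 1.637 toward n = 3.118: a half-wave phase shift.
Net: no relative phase inversion (both shifts match).
So the condition for destructive reflection is 2 n t = (m + ½) λ.
Minimum at m = 0: t = λ / (4 n) = 664 / (4 × 1.637) = 101 nm.

101 nm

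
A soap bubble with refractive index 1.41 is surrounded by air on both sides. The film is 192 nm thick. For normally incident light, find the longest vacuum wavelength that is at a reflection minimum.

541 nm

At the upper boundary (n = 1.0 to n = 1.41) the reflected ray undergoes a half-wave phase shift.
Bottom surface (1.41 → 1.0): reflection off a lower-index medium gives no phase shift.
Exactly one π shift → a net half-wave offset.
For dark reflection here: 2 n t = m λ.
λ = 2 n t / m. The longest wavelength is m = 1: λ = 2 × 1.41 × 192 / 1.00 = 541 nm.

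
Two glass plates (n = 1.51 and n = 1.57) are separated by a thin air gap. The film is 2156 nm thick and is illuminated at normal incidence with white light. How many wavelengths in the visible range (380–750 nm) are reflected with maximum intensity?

Ray reflecting at the top interface goes from n = 1.51 toward n = 1.0: no phase shift.
At the lower boundary (n = 1.0 to n = 1.57) the reflected ray undergoes a half-wave phase shift.
Net: one phase inversion between the two reflected rays.
For maximum reflection here: 2 n t = (m + ½) λ.
λ = 2 n t / (m + ½) = 4312 / (m + ½) nm.
m=5: 784 nm (IR); m=6: 663 nm (visible); m=7: 575 nm (visible); m=8: 507 nm (visible); m=9: 454 nm (visible); m=10: 411 nm (visible); m=11: 375 nm (UV).

5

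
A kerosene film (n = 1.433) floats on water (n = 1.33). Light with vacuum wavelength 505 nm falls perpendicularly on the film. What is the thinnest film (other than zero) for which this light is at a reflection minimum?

176 nm

At the upper boundary (n = 1.0 to n = 1.433) the reflected ray undergoes a half-wave phase shift.
Ray reflecting at the bottom interface goes from n = 1.433 toward n = 1.33: no phase shift.
Net: one phase inversion between the two reflected rays.
For minimum reflection here: 2 n t = m λ.
Minimum nonzero at m = 1: t = λ / (2 n) = 505 / (2 × 1.433) = 176 nm.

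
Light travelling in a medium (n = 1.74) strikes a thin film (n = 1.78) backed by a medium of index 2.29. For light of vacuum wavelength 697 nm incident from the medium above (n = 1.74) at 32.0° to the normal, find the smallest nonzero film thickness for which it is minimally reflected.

Top surface (1.74 → 1.78): reflection off a higher-index medium gives a half-wave phase shift.
Bottom surface (1.78 → 2.29): reflection off a higher-index medium gives a half-wave phase shift.
Net: no relative phase inversion (both shifts match).
With no net inversion, destructive interference in reflection requires 2 n t cos θ_r = (m + ½) λ.
Snell's law: 1.74 sin 32.0° = 1.78 sin θ_r → sin θ_r = 0.518, cos θ_r = 0.855.
Minimum at m = 0: t = λ / (4 n cos θ_r) = 697 / (4 × 1.78 × 0.855) = 114 nm.

114 nm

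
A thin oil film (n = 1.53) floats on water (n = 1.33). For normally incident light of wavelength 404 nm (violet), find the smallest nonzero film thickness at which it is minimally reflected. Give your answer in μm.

Top surface (1.0 → 1.53): reflection off a higher-index medium gives a half-wave phase shift.
Bottom surface (1.53 → 1.33): reflection off a lower-index medium gives no phase shift.
The two reflections differ by half a wavelength.
So the condition for destructive reflection is 2 n t = m λ.
Minimum nonzero at m = 1: t = λ / (2 n) = 404 / (2 × 1.53) = 132 nm.

0.132 μm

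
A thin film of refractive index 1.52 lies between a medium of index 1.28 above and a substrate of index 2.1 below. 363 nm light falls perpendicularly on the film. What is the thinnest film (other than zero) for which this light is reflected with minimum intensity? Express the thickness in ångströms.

597 Å

Ray reflecting at the top interface goes from n = 1.28 toward n = 1.52: a half-wave phase shift.
At the lower boundary (n = 1.52 to n = 2.1) the reflected ray undergoes a half-wave phase shift.
Zero or two π shifts → no net half-wave offset.
For weak reflection here: 2 n t = (m + ½) λ.
Minimum at m = 0: t = λ / (4 n) = 363 / (4 × 1.52) = 59.7 nm.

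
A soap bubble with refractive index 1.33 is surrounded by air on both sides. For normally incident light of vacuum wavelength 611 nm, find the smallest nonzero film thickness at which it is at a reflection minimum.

Ray reflecting at the top interface goes from n = 1.0 toward n = 1.33: a half-wave phase shift.
Ray reflecting at the bottom interface goes from n = 1.33 toward n = 1.0: no phase shift.
Net: one phase inversion between the two reflected rays.
So the condition for destructive reflection is 2 n t = m λ.
Minimum nonzero at m = 1: t = λ / (2 n) = 611 / (2 × 1.33) = 230 nm.

230 nm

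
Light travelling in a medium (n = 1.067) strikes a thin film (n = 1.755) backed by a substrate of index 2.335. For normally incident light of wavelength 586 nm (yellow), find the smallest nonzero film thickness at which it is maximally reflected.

167 nm

At the upper boundary (n = 1.067 to n = 1.755) the reflected ray undergoes a half-wave phase shift.
Ray reflecting at the bottom interface goes from n = 1.755 toward n = 2.335: a half-wave phase shift.
The two reflections carry the same phase change, so no net offset.
With no net inversion, constructive interference in reflection requires 2 n t = m λ.
Minimum nonzero at m = 1: t = λ / (2 n) = 586 / (2 × 1.755) = 167 nm.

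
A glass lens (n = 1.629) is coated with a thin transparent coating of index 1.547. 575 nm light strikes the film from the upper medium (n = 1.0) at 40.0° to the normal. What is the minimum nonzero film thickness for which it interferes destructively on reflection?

102 nm

Ray reflecting at the top interface goes from n = 1.0 toward n = 1.547: a half-wave phase shift.
Bottom surface (1.547 → 1.629): reflection off a higher-index medium gives a half-wave phase shift.
Zero or two π shifts → no net half-wave offset.
So the condition for destructive reflection is 2 n t cos θ_r = (m + ½) λ.
Snell's law: 1.0 sin 40.0° = 1.547 sin θ_r → sin θ_r = 0.416, cos θ_r = 0.910.
Minimum at m = 0: t = λ / (4 n cos θ_r) = 575 / (4 × 1.547 × 0.910) = 102 nm.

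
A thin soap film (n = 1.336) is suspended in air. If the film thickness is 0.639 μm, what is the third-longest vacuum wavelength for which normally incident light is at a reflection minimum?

569 nm

Top surface (1.0 → 1.336): reflection off a higher-index medium gives a half-wave phase shift.
Ray reflecting at the bottom interface goes from n = 1.336 toward n = 1.0: no phase shift.
The two reflections differ by half a wavelength.
So the condition for destructive reflection is 2 n t = m λ.
λ = 2 n t / m. The third-longest wavelength is m = 3: λ = 2 × 1.336 × 639 / 3.00 = 569 nm.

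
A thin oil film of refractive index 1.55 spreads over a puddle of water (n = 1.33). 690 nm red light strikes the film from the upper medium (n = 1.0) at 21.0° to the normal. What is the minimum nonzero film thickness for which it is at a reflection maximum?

114 nm

At the upper boundary (n = 1.0 to n = 1.55) the reflected ray undergoes a half-wave phase shift.
Bottom surface (1.55 → 1.33): reflection off a lower-index medium gives no phase shift.
Net: one phase inversion between the two reflected rays.
With one net inversion, constructive interference in reflection requires 2 n t cos θ_r = (m + ½) λ.
Snell's law: 1.0 sin 21.0° = 1.55 sin θ_r → sin θ_r = 0.231, cos θ_r = 0.973.
Minimum at m = 0: t = λ / (4 n cos θ_r) = 690 / (4 × 1.55 × 0.973) = 114 nm.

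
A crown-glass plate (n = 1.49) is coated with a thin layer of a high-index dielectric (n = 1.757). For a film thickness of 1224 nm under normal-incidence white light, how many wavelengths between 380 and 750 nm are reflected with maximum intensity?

5

At the upper boundary (n = 1.0 to n = 1.757) the reflected ray undergoes a half-wave phase shift.
Ray reflecting at the bottom interface goes from n = 1.757 toward n = 1.49: no phase shift.
The two reflections differ by half a wavelength.
For bright reflection here: 2 n t = (m + ½) λ.
λ = 2 n t / (m + ½) = 4301 / (m + ½) nm.
m=5: 782 nm (IR); m=6: 662 nm (visible); m=7: 573 nm (visible); m=8: 506 nm (visible); m=9: 453 nm (visible); m=10: 410 nm (visible); m=11: 374 nm (UV).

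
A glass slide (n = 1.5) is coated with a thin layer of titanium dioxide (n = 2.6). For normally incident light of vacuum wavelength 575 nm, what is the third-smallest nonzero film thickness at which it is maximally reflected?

Top surface (1.0 → 2.6): reflection off a higher-index medium gives a half-wave phase shift.
Ray reflecting at the bottom interface goes from n = 2.6 toward n = 1.5: no phase shift.
Net: one phase inversion between the two reflected rays.
So the condition for constructive reflection is 2 n t = (m + ½) λ.
The third-smallest nonzero thickness corresponds to m = 2: t = (m + ½) λ / (2 n) = 2.50 × 575 / (2 × 2.6) = 276 nm.

276 nm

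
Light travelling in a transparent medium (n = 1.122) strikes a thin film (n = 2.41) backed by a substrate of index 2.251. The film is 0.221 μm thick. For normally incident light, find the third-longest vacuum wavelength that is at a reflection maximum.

At the upper boundary (n = 1.122 to n = 2.41) the reflected ray undergoes a half-wave phase shift.
Bottom surface (2.41 → 2.251): reflection off a lower-index medium gives no phase shift.
Net: one phase inversion between the two reflected rays.
For strong reflection here: 2 n t = (m + ½) λ.
λ = 2 n t / (m + ½). The third-longest wavelength is m = 2: λ = 2 × 2.41 × 221 / 2.50 = 426 nm.

426 nm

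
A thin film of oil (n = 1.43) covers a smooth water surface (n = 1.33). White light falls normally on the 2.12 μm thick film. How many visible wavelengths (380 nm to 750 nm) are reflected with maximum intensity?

At the upper boundary (n = 1.0 to n = 1.43) the reflected ray undergoes a half-wave phase shift.
Bottom surface (1.43 → 1.33): reflection off a lower-index medium gives no phase shift.
The two reflections differ by half a wavelength.
For maximum reflection here: 2 n t = (m + ½) λ.
λ = 2 n t / (m + ½) = 6063 / (m + ½) nm.
m=7: 808 nm (IR); m=8: 713 nm (visible); m=9: 638 nm (visible); m=10: 577 nm (visible); m=11: 527 nm (visible); m=12: 485 nm (visible); m=13: 449 nm (visible); m=14: 418 nm (visible); m=15: 391 nm (visible); m=16: 367 nm (UV).

8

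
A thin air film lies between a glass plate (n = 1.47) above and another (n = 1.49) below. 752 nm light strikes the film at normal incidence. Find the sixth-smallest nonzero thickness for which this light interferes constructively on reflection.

Top surface (1.47 → 1.0): reflection off a lower-index medium gives no phase shift.
Bottom surface (1.0 → 1.49): reflection off a higher-index medium gives a half-wave phase shift.
Exactly one π shift → a net half-wave offset.
With one net inversion, constructive interference in reflection requires 2 n t = (m + ½) λ.
The sixth-smallest nonzero thickness corresponds to m = 5: t = (m + ½) λ / (2 n) = 5.50 × 752 / (2 × 1.0) = 2068 nm.

2068 nm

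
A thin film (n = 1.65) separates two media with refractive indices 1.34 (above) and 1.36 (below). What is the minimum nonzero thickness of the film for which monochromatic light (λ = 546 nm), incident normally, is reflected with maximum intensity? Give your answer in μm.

Top surface (1.34 → 1.65): reflection off a higher-index medium gives a half-wave phase shift.
At the lower boundary (n = 1.65 to n = 1.36) the reflected ray undergoes no phase shift.
Exactly one π shift → a net half-wave offset.
For strong reflection here: 2 n t = (m + ½) λ.
Minimum at m = 0: t = λ / (4 n) = 546 / (4 × 1.65) = 82.7 nm.

0.0827 μm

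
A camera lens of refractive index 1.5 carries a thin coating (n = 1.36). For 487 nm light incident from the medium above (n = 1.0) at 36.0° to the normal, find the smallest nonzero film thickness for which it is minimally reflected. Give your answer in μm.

0.0993 μm

Top surface (1.0 → 1.36): reflection off a higher-index medium gives a half-wave phase shift.
At the lower boundary (n = 1.36 to n = 1.5) the reflected ray undergoes a half-wave phase shift.
Net: no relative phase inversion (both shifts match).
For dark reflection here: 2 n t cos θ_r = (m + ½) λ.
Snell's law: 1.0 sin 36.0° = 1.36 sin θ_r → sin θ_r = 0.432, cos θ_r = 0.902.
Minimum at m = 0: t = λ / (4 n cos θ_r) = 487 / (4 × 1.36 × 0.902) = 99.3 nm.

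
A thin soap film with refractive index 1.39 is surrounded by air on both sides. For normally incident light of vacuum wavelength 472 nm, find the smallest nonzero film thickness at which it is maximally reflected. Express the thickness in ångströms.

849 Å

Ray reflecting at the top interface goes from n = 1.0 toward n = 1.39: a half-wave phase shift.
At the lower boundary (n = 1.39 to n = 1.0) the reflected ray undergoes no phase shift.
Net: one phase inversion between the two reflected rays.
So the condition for constructive reflection is 2 n t = (m + ½) λ.
Minimum at m = 0: t = λ / (4 n) = 472 / (4 × 1.39) = 84.9 nm.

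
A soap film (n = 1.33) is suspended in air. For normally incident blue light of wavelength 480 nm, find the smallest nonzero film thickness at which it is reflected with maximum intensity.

90.2 nm

Ray reflecting at the top interface goes from n = 1.0 toward n = 1.33: a half-wave phase shift.
At the lower boundary (n = 1.33 to n = 1.0) the reflected ray undergoes no phase shift.
The two reflections differ by half a wavelength.
For maximum reflection here: 2 n t = (m + ½) λ.
Minimum at m = 0: t = λ / (4 n) = 480 / (4 × 1.33) = 90.2 nm.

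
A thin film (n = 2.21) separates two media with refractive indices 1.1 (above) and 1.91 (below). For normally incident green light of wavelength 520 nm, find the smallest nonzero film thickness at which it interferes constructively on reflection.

58.8 nm

At the upper boundary (n = 1.1 to n = 2.21) the reflected ray undergoes a half-wave phase shift.
Ray reflecting at the bottom interface goes from n = 2.21 toward n = 1.91: no phase shift.
Net: one phase inversion between the two reflected rays.
So the condition for constructive reflection is 2 n t = (m + ½) λ.
Minimum at m = 0: t = λ / (4 n) = 520 / (4 × 2.21) = 58.8 nm.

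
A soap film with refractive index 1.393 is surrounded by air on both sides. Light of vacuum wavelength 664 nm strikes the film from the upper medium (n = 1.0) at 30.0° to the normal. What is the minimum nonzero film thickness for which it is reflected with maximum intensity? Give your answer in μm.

At the upper boundary (n = 1.0 to n = 1.393) the reflected ray undergoes a half-wave phase shift.
Ray reflecting at the bottom interface goes from n = 1.393 toward n = 1.0: no phase shift.
The two reflections differ by half a wavelength.
For strong reflection here: 2 n t cos θ_r = (m + ½) λ.
Snell's law: 1.0 sin 30.0° = 1.393 sin θ_r → sin θ_r = 0.359, cos θ_r = 0.933.
Minimum at m = 0: t = λ / (4 n cos θ_r) = 664 / (4 × 1.393 × 0.933) = 128 nm.

0.128 μm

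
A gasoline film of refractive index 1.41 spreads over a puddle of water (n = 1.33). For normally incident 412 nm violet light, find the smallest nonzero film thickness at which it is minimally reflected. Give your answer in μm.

Top surface (1.0 → 1.41): reflection off a higher-index medium gives a half-wave phase shift.
Ray reflecting at the bottom interface goes from n = 1.41 toward n = 1.33: no phase shift.
Net: one phase inversion between the two reflected rays.
For weak reflection here: 2 n t = m λ.
Minimum nonzero at m = 1: t = λ / (2 n) = 412 / (2 × 1.41) = 146 nm.

0.146 μm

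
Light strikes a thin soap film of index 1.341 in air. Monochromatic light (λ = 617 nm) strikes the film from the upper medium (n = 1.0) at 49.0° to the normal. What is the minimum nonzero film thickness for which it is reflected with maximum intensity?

139 nm

Top surface (1.0 → 1.341): reflection off a higher-index medium gives a half-wave phase shift.
Bottom surface (1.341 → 1.0): reflection off a lower-index medium gives no phase shift.
Exactly one π shift → a net half-wave offset.
So the condition for constructive reflection is 2 n t cos θ_r = (m + ½) λ.
Snell's law: 1.0 sin 49.0° = 1.341 sin θ_r → sin θ_r = 0.563, cos θ_r = 0.827.
Minimum at m = 0: t = λ / (4 n cos θ_r) = 617 / (4 × 1.341 × 0.827) = 139 nm.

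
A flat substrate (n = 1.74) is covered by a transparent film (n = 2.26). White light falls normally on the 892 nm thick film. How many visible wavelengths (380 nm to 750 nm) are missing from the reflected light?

5

Top surface (1.0 → 2.26): reflection off a higher-index medium gives a half-wave phase shift.
Ray reflecting at the bottom interface goes from n = 2.26 toward n = 1.74: no phase shift.
Net: one phase inversion between the two reflected rays.
So the condition for destructive reflection is 2 n t = m λ.
λ = 2 n t / m = 4032 / m nm.
m=5: 806 nm (IR); m=6: 672 nm (visible); m=7: 576 nm (visible); m=8: 504 nm (visible); m=9: 448 nm (visible); m=10: 403 nm (visible); m=11: 367 nm (UV).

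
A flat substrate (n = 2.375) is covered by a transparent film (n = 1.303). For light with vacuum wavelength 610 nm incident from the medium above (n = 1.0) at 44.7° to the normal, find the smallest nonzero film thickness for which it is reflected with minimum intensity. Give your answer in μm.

Ray reflecting at the top interface goes from n = 1.0 toward n = 1.303: a half-wave phase shift.
At the lower boundary (n = 1.303 to n = 2.375) the reflected ray undergoes a half-wave phase shift.
Zero or two π shifts → no net half-wave offset.
With no net inversion, destructive interference in reflection requires 2 n t cos θ_r = (m + ½) λ.
Snell's law: 1.0 sin 44.7° = 1.303 sin θ_r → sin θ_r = 0.540, cos θ_r = 0.842.
Minimum at m = 0: t = λ / (4 n cos θ_r) = 610 / (4 × 1.303 × 0.842) = 139 nm.

0.139 μm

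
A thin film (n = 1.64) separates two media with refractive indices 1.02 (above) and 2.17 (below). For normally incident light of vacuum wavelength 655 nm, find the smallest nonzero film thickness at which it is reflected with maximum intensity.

Ray reflecting at the top interface goes from n = 1.02 toward n = 1.64: a half-wave phase shift.
Bottom surface (1.64 → 2.17): reflection off a higher-index medium gives a half-wave phase shift.
Net: no relative phase inversion (both shifts match).
So the condition for constructive reflection is 2 n t = m λ.
Minimum nonzero at m = 1: t = λ / (2 n) = 655 / (2 × 1.64) = 200 nm.

200 nm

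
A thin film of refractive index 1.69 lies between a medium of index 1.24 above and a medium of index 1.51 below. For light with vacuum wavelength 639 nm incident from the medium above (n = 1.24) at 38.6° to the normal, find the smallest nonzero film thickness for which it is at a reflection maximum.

106 nm

Ray reflecting at the top interface goes from n = 1.24 toward n = 1.69: a half-wave phase shift.
Ray reflecting at the bottom interface goes from n = 1.69 toward n = 1.51: no phase shift.
The two reflections differ by half a wavelength.
With one net inversion, constructive interference in reflection requires 2 n t cos θ_r = (m + ½) λ.
Snell's law: 1.24 sin 38.6° = 1.69 sin θ_r → sin θ_r = 0.458, cos θ_r = 0.889.
Minimum at m = 0: t = λ / (4 n cos θ_r) = 639 / (4 × 1.69 × 0.889) = 106 nm.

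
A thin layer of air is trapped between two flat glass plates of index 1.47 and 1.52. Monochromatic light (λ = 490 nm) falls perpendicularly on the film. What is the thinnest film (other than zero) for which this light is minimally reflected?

Ray reflecting at the top interface goes from n = 1.47 toward n = 1.0: no phase shift.
Bottom surface (1.0 → 1.52): reflection off a higher-index medium gives a half-wave phase shift.
The two reflections differ by half a wavelength.
With one net inversion, destructive interference in reflection requires 2 n t = m λ.
Minimum nonzero at m = 1: t = λ / (2 n) = 490 / (2 × 1.0) = 245 nm.

245 nm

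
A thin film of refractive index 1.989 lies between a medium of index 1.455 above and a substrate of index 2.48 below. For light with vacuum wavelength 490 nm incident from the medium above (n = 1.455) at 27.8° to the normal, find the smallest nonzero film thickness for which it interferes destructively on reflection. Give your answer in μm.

At the upper boundary (n = 1.455 to n = 1.989) the reflected ray undergoes a half-wave phase shift.
At the lower boundary (n = 1.989 to n = 2.48) the reflected ray undergoes a half-wave phase shift.
Zero or two π shifts → no net half-wave offset.
So the condition for destructive reflection is 2 n t cos θ_r = (m + ½) λ.
Snell's law: 1.455 sin 27.8° = 1.989 sin θ_r → sin θ_r = 0.341, cos θ_r = 0.940.
Minimum at m = 0: t = λ / (4 n cos θ_r) = 490 / (4 × 1.989 × 0.940) = 65.5 nm.

0.0655 μm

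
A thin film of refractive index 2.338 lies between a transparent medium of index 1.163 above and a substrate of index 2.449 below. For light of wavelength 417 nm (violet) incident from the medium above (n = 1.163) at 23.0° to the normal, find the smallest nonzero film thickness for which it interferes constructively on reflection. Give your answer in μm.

0.0909 μm

Ray reflecting at the top interface goes from n = 1.163 toward n = 2.338: a half-wave phase shift.
Ray reflecting at the bottom interface goes from n = 2.338 toward n = 2.449: a half-wave phase shift.
Zero or two π shifts → no net half-wave offset.
With no net inversion, constructive interference in reflection requires 2 n t cos θ_r = m λ.
Snell's law: 1.163 sin 23.0° = 2.338 sin θ_r → sin θ_r = 0.194, cos θ_r = 0.981.
Minimum nonzero at m = 1: t = λ / (2 n cos θ_r) = 417 / (2 × 2.338 × 0.981) = 90.9 nm.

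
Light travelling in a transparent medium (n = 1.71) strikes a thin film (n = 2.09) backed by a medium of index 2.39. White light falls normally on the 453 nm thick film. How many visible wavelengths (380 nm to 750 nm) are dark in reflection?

Ray reflecting at the top interface goes from n = 1.71 toward n = 2.09: a half-wave phase shift.
Bottom surface (2.09 → 2.39): reflection off a higher-index medium gives a half-wave phase shift.
Zero or two π shifts → no net half-wave offset.
With no net inversion, destructive interference in reflection requires 2 n t = (m + ½) λ.
λ = 2 n t / (m + ½) = 1894 / (m + ½) nm.
m=2: 757 nm (IR); m=3: 541 nm (visible); m=4: 421 nm (visible); m=5: 344 nm (UV).

2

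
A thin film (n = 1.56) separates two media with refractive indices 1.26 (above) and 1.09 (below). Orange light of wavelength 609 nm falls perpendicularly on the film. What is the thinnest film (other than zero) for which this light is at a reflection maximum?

Ray reflecting at the top interface goes from n = 1.26 toward n = 1.56: a half-wave phase shift.
At the lower boundary (n = 1.56 to n = 1.09) the reflected ray undergoes no phase shift.
The two reflections differ by half a wavelength.
With one net inversion, constructive interference in reflection requires 2 n t = (m + ½) λ.
Minimum at m = 0: t = λ / (4 n) = 609 / (4 × 1.56) = 97.6 nm.

97.6 nm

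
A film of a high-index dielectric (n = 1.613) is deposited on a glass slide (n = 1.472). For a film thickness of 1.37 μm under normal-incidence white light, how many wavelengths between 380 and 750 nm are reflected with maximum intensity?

Top surface (1.0 → 1.613): reflection off a higher-index medium gives a half-wave phase shift.
Bottom surface (1.613 → 1.472): reflection off a lower-index medium gives no phase shift.
Net: one phase inversion between the two reflected rays.
With one net inversion, constructive interference in reflection requires 2 n t = (m + ½) λ.
λ = 2 n t / (m + ½) = 4420 / (m + ½) nm.
m=5: 804 nm (IR); m=6: 680 nm (visible); m=7: 589 nm (visible); m=8: 520 nm (visible); m=9: 465 nm (visible); m=10: 421 nm (visible); m=11: 384 nm (visible); m=12: 354 nm (UV).

6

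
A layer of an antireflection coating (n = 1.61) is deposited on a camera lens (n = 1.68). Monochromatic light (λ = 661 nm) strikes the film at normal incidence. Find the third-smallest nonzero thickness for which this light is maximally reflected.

At the upper boundary (n = 1.0 to n = 1.61) the reflected ray undergoes a half-wave phase shift.
At the lower boundary (n = 1.61 to n = 1.68) the reflected ray undergoes a half-wave phase shift.
Zero or two π shifts → no net half-wave offset.
So the condition for constructive reflection is 2 n t = m λ.
The third-smallest nonzero thickness corresponds to m = 3: t = m λ / (2 n) = 3.00 × 661 / (2 × 1.61) = 616 nm.

616 nm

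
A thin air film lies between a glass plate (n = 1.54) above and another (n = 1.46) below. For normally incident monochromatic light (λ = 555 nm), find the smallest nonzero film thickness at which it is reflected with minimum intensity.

278 nm

Ray reflecting at the top interface goes from n = 1.54 toward n = 1.0: no phase shift.
Bottom surface (1.0 → 1.46): reflection off a higher-index medium gives a half-wave phase shift.
The two reflections differ by half a wavelength.
So the condition for destructive reflection is 2 n t = m λ.
Minimum nonzero at m = 1: t = λ / (2 n) = 555 / (2 × 1.0) = 278 nm.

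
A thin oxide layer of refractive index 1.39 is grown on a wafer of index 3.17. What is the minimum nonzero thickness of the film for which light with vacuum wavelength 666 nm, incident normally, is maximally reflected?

240 nm

At the upper boundary (n = 1.0 to n = 1.39) the reflected ray undergoes a half-wave phase shift.
Ray reflecting at the bottom interface goes from n = 1.39 toward n = 3.17: a half-wave phase shift.
Zero or two π shifts → no net half-wave offset.
For strong reflection here: 2 n t = m λ.
Minimum nonzero at m = 1: t = λ / (2 n) = 666 / (2 × 1.39) = 240 nm.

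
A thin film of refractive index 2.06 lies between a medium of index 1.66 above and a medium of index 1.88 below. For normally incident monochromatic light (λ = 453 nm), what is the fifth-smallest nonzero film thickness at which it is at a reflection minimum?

Top surface (1.66 → 2.06): reflection off a higher-index medium gives a half-wave phase shift.
Bottom surface (2.06 → 1.88): reflection off a lower-index medium gives no phase shift.
The two reflections differ by half a wavelength.
With one net inversion, destructive interference in reflection requires 2 n t = m λ.
The fifth-smallest nonzero thickness corresponds to m = 5: t = m λ / (2 n) = 5.00 × 453 / (2 × 2.06) = 550 nm.

550 nm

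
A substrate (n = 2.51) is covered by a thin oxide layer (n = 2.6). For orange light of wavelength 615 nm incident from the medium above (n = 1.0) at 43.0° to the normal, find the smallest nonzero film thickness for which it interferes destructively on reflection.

At the upper boundary (n = 1.0 to n = 2.6) the reflected ray undergoes a half-wave phase shift.
Bottom surface (2.6 → 2.51): reflection off a lower-index medium gives no phase shift.
Net: one phase inversion between the two reflected rays.
With one net inversion, destructive interference in reflection requires 2 n t cos θ_r = m λ.
Snell's law: 1.0 sin 43.0° = 2.6 sin θ_r → sin θ_r = 0.262, cos θ_r = 0.965.
Minimum nonzero at m = 1: t = λ / (2 n cos θ_r) = 615 / (2 × 2.6 × 0.965) = 123 nm.

123 nm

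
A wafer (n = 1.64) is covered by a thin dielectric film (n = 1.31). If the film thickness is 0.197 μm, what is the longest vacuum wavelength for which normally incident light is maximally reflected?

516 nm

Ray reflecting at the top interface goes from n = 1.0 toward n = 1.31: a half-wave phase shift.
Bottom surface (1.31 → 1.64): reflection off a higher-index medium gives a half-wave phase shift.
Zero or two π shifts → no net half-wave offset.
With no net inversion, constructive interference in reflection requires 2 n t = m λ.
λ = 2 n t / m. The longest wavelength is m = 1: λ = 2 × 1.31 × 197 / 1.00 = 516 nm.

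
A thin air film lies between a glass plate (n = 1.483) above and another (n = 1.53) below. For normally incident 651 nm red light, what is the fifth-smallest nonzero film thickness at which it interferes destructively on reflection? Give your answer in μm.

Top surface (1.483 → 1.0): reflection off a lower-index medium gives no phase shift.
At the lower boundary (n = 1.0 to n = 1.53) the reflected ray undergoes a half-wave phase shift.
The two reflections differ by half a wavelength.
With one net inversion, destructive interference in reflection requires 2 n t = m λ.
The fifth-smallest nonzero thickness corresponds to m = 5: t = m λ / (2 n) = 5.00 × 651 / (2 × 1.0) = 1628 nm.

1.63 μm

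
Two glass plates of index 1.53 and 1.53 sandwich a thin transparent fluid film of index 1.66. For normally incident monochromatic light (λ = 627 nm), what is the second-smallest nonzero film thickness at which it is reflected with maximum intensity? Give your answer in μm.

0.283 μm

At the upper boundary (n = 1.53 to n = 1.66) the reflected ray undergoes a half-wave phase shift.
Ray reflecting at the bottom interface goes from n = 1.66 toward n = 1.53: no phase shift.
The two reflections differ by half a wavelength.
So the condition for constructive reflection is 2 n t = (m + ½) λ.
The second-smallest nonzero thickness corresponds to m = 1: t = (m + ½) λ / (2 n) = 1.50 × 627 / (2 × 1.66) = 283 nm.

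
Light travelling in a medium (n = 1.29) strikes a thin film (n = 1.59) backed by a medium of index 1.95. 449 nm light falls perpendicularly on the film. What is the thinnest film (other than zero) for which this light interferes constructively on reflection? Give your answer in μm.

At the upper boundary (n = 1.29 to n = 1.59) the reflected ray undergoes a half-wave phase shift.
Ray reflecting at the bottom interface goes from n = 1.59 toward n = 1.95: a half-wave phase shift.
The two reflections carry the same phase change, so no net offset.
With no net inversion, constructive interference in reflection requires 2 n t = m λ.
Minimum nonzero at m = 1: t = λ / (2 n) = 449 / (2 × 1.59) = 141 nm.

0.141 μm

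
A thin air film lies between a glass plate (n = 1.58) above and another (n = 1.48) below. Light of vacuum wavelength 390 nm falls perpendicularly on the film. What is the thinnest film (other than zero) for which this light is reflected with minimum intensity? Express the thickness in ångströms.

1950 Å

At the upper boundary (n = 1.58 to n = 1.0) the reflected ray undergoes no phase shift.
At the lower boundary (n = 1.0 to n = 1.48) the reflected ray undergoes a half-wave phase shift.
The two reflections differ by half a wavelength.
For weak reflection here: 2 n t = m λ.
Minimum nonzero at m = 1: t = λ / (2 n) = 390 / (2 × 1.0) = 195 nm.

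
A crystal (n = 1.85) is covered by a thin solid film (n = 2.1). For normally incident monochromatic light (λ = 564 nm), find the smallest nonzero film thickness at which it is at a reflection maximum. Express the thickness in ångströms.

671 Å

Top surface (1.0 → 2.1): reflection off a higher-index medium gives a half-wave phase shift.
Ray reflecting at the bottom interface goes from n = 2.1 toward n = 1.85: no phase shift.
The two reflections differ by half a wavelength.
So the condition for constructive reflection is 2 n t = (m + ½) λ.
Minimum at m = 0: t = λ / (4 n) = 564 / (4 × 2.1) = 67.1 nm.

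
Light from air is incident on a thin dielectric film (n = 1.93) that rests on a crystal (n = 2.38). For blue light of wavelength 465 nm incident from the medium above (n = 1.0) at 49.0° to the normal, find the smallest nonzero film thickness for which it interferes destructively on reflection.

65.4 nm

At the upper boundary (n = 1.0 to n = 1.93) the reflected ray undergoes a half-wave phase shift.
At the lower boundary (n = 1.93 to n = 2.38) the reflected ray undergoes a half-wave phase shift.
The two reflections carry the same phase change, so no net offset.
For minimum reflection here: 2 n t cos θ_r = (m + ½) λ.
Snell's law: 1.0 sin 49.0° = 1.93 sin θ_r → sin θ_r = 0.391, cos θ_r = 0.920.
Minimum at m = 0: t = λ / (4 n cos θ_r) = 465 / (4 × 1.93 × 0.920) = 65.4 nm.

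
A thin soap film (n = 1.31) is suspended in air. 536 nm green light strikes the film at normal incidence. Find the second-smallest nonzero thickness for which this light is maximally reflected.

307 nm

Top surface (1.0 → 1.31): reflection off a higher-index medium gives a half-wave phase shift.
Ray reflecting at the bottom interface goes from n = 1.31 toward n = 1.0: no phase shift.
Net: one phase inversion between the two reflected rays.
For strong reflection here: 2 n t = (m + ½) λ.
The second-smallest nonzero thickness corresponds to m = 1: t = (m + ½) λ / (2 n) = 1.50 × 536 / (2 × 1.31) = 307 nm.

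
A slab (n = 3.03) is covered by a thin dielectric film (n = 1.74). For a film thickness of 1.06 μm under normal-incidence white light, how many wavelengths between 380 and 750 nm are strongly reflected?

5

Ray reflecting at the top interface goes from n = 1.0 toward n = 1.74: a half-wave phase shift.
Bottom surface (1.74 → 3.03): reflection off a higher-index medium gives a half-wave phase shift.
Zero or two π shifts → no net half-wave offset.
With no net inversion, constructive interference in reflection requires 2 n t = m λ.
λ = 2 n t / m = 3689 / m nm.
m=4: 922 nm (IR); m=5: 738 nm (visible); m=6: 615 nm (visible); m=7: 527 nm (visible); m=8: 461 nm (visible); m=9: 410 nm (visible); m=10: 369 nm (UV).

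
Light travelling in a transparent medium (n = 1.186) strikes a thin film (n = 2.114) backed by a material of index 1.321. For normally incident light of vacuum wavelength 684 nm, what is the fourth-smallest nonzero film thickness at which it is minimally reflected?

647 nm

Ray reflecting at the top interface goes from n = 1.186 toward n = 2.114: a half-wave phase shift.
At the lower boundary (n = 2.114 to n = 1.321) the reflected ray undergoes no phase shift.
The two reflections differ by half a wavelength.
So the condition for destructive reflection is 2 n t = m λ.
The fourth-smallest nonzero thickness corresponds to m = 4: t = m λ / (2 n) = 4.00 × 684 / (2 × 2.114) = 647 nm.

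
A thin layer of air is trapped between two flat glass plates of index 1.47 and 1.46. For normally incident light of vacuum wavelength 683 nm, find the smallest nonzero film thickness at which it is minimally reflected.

At the upper boundary (n = 1.47 to n = 1.0) the reflected ray undergoes no phase shift.
Bottom surface (1.0 → 1.46): reflection off a higher-index medium gives a half-wave phase shift.
Exactly one π shift → a net half-wave offset.
With one net inversion, destructive interference in reflection requires 2 n t = m λ.
Minimum nonzero at m = 1: t = λ / (2 n) = 683 / (2 × 1.0) = 342 nm.

342 nm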